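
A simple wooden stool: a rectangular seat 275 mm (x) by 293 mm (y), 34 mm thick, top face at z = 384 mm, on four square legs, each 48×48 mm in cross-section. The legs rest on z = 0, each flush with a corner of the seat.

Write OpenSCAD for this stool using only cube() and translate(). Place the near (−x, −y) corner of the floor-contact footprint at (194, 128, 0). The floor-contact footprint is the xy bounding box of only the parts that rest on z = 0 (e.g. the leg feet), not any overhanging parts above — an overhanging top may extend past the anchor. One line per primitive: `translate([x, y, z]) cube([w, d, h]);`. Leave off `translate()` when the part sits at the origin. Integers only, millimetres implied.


translate([194, 128, 350]) cube([275, 293, 34]);
translate([194, 128, 0]) cube([48, 48, 350]);
translate([421, 128, 0]) cube([48, 48, 350]);
translate([194, 373, 0]) cube([48, 48, 350]);
translate([421, 373, 0]) cube([48, 48, 350]);


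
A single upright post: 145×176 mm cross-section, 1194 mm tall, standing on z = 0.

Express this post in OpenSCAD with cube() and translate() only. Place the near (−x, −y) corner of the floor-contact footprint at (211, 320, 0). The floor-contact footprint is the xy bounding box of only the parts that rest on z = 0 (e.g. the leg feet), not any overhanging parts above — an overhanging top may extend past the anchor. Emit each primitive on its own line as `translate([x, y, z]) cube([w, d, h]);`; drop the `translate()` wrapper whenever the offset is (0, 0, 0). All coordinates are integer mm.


translate([211, 320, 0]) cube([145, 176, 1194]);


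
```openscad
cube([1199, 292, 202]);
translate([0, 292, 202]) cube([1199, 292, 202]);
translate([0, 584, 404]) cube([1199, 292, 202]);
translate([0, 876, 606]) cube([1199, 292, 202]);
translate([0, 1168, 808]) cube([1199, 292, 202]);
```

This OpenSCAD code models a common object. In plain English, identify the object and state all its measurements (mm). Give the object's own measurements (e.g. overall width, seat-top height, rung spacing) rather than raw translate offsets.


A straight staircase of 5 solid steps. Each step is 1199 mm wide (x), 292 mm deep (y, the going) and 202 mm tall (the rise). The first step rests on the floor; each subsequent step sits one going further in +y and one rise higher in +z, directly behind and above the previous step with no overlap.


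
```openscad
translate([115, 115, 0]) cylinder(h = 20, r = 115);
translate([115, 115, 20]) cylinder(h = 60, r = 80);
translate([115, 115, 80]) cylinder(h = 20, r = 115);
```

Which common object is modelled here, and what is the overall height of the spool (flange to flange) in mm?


A spool. The overall height is 100 mm.

Three coaxial cylinders, large–small–large — a spool. Two 20 mm flanges and a 60 mm core give 20 + 60 + 20 = 100 mm.


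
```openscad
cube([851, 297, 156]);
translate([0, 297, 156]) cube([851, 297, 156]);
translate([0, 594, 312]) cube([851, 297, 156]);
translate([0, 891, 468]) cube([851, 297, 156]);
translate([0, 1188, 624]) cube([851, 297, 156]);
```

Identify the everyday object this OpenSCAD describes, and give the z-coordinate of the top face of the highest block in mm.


A staircase. The total rise is 780 mm.

5 identical blocks, each offset up and back from the previous — a staircase. Each step is 156 mm tall and there are 5 of them, so the total rise is 5 × 156 = 780 mm.


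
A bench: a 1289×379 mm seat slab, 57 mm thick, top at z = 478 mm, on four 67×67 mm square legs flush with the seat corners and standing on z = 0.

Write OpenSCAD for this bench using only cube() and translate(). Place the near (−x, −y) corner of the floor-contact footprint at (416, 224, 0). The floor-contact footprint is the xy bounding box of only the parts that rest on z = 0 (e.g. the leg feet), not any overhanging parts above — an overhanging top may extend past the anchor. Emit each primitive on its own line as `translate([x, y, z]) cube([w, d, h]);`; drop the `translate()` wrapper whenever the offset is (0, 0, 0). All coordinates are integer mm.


translate([416, 224, 421]) cube([1289, 379, 57]);
translate([416, 224, 0]) cube([67, 67, 421]);
translate([416, 536, 0]) cube([67, 67, 421]);
translate([1638, 224, 0]) cube([67, 67, 421]);
translate([1638, 536, 0]) cube([67, 67, 421]);


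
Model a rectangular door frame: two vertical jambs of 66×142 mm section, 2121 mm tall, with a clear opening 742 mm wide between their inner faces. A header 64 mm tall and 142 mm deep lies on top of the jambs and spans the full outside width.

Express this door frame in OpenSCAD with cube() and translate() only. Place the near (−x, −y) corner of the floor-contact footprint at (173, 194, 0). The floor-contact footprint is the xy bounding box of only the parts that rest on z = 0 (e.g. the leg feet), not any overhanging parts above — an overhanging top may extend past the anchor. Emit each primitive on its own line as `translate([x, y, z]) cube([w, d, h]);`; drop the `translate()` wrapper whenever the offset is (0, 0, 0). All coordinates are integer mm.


translate([173, 194, 0]) cube([66, 142, 2121]);
translate([981, 194, 0]) cube([66, 142, 2121]);
translate([173, 194, 2121]) cube([874, 142, 64]);


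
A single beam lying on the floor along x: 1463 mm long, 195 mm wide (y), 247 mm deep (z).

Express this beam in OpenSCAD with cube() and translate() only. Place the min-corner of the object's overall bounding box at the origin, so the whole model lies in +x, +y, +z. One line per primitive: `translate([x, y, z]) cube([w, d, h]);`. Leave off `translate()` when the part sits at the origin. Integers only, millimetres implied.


cube([1463, 195, 247]);


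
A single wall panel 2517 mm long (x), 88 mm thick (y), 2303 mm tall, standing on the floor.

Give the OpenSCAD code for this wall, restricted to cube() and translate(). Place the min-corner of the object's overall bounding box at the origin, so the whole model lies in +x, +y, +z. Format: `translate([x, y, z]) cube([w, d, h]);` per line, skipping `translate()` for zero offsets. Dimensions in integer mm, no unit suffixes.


cube([2517, 88, 2303]);


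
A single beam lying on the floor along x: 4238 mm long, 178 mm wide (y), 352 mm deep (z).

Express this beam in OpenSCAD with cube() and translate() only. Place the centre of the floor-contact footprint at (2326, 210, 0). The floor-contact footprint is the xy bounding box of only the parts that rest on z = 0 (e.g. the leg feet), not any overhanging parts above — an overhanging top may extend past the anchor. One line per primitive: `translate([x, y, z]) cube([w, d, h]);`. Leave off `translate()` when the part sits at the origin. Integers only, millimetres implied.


translate([207, 121, 0]) cube([4238, 178, 352]);


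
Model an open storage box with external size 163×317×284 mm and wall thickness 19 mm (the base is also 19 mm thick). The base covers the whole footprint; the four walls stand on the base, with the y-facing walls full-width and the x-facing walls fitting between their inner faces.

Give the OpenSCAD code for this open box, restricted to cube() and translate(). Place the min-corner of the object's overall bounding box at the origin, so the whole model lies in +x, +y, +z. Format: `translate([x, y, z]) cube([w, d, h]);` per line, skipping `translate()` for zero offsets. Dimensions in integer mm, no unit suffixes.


cube([163, 317, 19]);
translate([0, 0, 19]) cube([163, 19, 265]);
translate([0, 298, 19]) cube([163, 19, 265]);
translate([0, 19, 19]) cube([19, 279, 265]);
translate([144, 19, 19]) cube([19, 279, 265]);


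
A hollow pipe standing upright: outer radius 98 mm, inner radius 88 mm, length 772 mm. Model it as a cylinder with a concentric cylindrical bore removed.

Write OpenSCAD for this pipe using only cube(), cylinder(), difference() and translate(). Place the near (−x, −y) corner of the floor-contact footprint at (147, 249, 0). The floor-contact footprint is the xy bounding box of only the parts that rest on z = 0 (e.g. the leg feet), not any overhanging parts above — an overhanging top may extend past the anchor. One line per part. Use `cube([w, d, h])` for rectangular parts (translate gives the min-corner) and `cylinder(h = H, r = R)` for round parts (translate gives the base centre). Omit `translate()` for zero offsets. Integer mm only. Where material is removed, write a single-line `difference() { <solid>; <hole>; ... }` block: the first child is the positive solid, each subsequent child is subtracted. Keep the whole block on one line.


difference() { translate([245, 347, 0]) cylinder(h = 772, r = 98); translate([245, 347, 0]) cylinder(h = 772, r = 88); }


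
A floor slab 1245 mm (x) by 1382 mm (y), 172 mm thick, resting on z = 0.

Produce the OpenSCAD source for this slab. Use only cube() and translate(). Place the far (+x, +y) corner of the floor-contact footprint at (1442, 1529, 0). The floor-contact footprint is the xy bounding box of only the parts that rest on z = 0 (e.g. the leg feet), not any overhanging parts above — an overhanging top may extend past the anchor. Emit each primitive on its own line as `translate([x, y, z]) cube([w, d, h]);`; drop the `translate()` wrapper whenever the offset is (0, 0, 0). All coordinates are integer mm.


translate([197, 147, 0]) cube([1245, 1382, 172]);


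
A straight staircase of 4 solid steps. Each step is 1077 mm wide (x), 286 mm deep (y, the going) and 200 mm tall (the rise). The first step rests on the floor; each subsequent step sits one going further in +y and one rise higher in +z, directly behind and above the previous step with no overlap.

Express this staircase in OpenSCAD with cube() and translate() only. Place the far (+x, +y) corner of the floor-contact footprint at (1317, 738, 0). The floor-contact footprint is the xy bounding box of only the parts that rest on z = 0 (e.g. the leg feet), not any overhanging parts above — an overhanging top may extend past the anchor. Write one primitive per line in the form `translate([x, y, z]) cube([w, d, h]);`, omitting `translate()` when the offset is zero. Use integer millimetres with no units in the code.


translate([240, 452, 0]) cube([1077, 286, 200]);
translate([240, 738, 200]) cube([1077, 286, 200]);
translate([240, 1024, 400]) cube([1077, 286, 200]);
translate([240, 1310, 600]) cube([1077, 286, 200]);


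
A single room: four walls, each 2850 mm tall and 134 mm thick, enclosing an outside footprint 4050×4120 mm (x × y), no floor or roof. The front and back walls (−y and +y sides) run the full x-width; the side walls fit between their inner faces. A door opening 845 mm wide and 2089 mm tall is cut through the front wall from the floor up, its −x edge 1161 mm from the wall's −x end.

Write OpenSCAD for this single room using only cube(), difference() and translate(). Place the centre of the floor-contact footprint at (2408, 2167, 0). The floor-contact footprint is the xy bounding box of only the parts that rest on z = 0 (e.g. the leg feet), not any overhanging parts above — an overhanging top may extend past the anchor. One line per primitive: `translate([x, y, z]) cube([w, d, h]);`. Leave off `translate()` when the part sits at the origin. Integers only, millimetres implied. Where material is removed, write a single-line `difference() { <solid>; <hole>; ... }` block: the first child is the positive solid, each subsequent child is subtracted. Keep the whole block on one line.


difference() { translate([383, 107, 0]) cube([4050, 134, 2850]); translate([1544, 107, 0]) cube([845, 134, 2089]); }
translate([383, 4093, 0]) cube([4050, 134, 2850]);
translate([383, 241, 0]) cube([134, 3852, 2850]);
translate([4299, 241, 0]) cube([134, 3852, 2850]);


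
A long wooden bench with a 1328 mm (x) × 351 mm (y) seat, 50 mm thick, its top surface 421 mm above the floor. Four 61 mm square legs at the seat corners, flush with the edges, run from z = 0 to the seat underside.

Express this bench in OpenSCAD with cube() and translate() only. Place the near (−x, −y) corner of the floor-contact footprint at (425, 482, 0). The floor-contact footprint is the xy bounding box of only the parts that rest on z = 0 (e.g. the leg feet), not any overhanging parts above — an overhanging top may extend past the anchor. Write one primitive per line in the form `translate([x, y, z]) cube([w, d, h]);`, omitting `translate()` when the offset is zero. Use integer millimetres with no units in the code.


translate([425, 482, 371]) cube([1328, 351, 50]);
translate([425, 482, 0]) cube([61, 61, 371]);
translate([425, 772, 0]) cube([61, 61, 371]);
translate([1692, 482, 0]) cube([61, 61, 371]);
translate([1692, 772, 0]) cube([61, 61, 371]);


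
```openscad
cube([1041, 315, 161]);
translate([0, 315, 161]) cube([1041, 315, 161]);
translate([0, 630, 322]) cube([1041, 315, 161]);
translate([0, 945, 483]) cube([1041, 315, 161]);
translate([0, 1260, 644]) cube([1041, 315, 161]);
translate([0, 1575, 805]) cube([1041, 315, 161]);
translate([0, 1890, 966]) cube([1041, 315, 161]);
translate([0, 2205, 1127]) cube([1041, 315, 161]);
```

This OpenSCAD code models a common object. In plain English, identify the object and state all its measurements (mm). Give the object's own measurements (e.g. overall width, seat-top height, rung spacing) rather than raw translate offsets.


A straight staircase of 8 solid steps. Each step is 1041 mm wide (x), 315 mm deep (y, the going) and 161 mm tall (the rise). The first step rests on the floor; each subsequent step sits one going further in +y and one rise higher in +z, directly behind and above the previous step with no overlap.


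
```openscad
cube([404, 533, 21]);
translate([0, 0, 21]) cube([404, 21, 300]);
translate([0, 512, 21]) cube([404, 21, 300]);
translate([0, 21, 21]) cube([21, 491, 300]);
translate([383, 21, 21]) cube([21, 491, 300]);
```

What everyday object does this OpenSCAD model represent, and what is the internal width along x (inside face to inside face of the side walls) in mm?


An open box. The internal width is 362 mm.

A 404×533 base slab with four walls standing on it — an open box. The base is 404 mm wide and the walls are 21 mm thick, so the internal width is 404 − 2 × 21 = 362 mm.


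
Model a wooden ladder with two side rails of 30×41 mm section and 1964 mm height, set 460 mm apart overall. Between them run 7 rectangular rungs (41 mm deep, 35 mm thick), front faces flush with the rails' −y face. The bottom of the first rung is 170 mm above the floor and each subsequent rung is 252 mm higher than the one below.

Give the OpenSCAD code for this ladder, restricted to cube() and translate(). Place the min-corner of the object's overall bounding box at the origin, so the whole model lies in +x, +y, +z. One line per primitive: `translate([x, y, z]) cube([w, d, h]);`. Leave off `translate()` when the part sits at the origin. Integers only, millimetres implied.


cube([30, 41, 1964]);
translate([430, 0, 0]) cube([30, 41, 1964]);
translate([30, 0, 170]) cube([400, 41, 35]);
translate([30, 0, 422]) cube([400, 41, 35]);
translate([30, 0, 674]) cube([400, 41, 35]);
translate([30, 0, 926]) cube([400, 41, 35]);
translate([30, 0, 1178]) cube([400, 41, 35]);
translate([30, 0, 1430]) cube([400, 41, 35]);
translate([30, 0, 1682]) cube([400, 41, 35]);


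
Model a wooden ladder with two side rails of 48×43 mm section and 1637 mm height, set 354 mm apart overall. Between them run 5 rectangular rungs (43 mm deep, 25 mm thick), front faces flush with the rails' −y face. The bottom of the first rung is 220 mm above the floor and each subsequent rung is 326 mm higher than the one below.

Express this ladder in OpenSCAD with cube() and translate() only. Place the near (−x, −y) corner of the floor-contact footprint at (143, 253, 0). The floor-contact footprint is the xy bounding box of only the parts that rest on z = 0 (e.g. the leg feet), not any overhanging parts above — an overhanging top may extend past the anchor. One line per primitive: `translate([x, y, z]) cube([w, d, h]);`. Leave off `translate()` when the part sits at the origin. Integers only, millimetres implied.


// rung span = 354 - 2*48 = 258
// rung[k] z = 220 + k*326
translate([143, 253, 0]) cube([48, 43, 1637]);
translate([449, 253, 0]) cube([48, 43, 1637]);
translate([191, 253, 220]) cube([258, 43, 25]);
translate([191, 253, 546]) cube([258, 43, 25]);
translate([191, 253, 872]) cube([258, 43, 25]);
translate([191, 253, 1198]) cube([258, 43, 25]);
translate([191, 253, 1524]) cube([258, 43, 25]);


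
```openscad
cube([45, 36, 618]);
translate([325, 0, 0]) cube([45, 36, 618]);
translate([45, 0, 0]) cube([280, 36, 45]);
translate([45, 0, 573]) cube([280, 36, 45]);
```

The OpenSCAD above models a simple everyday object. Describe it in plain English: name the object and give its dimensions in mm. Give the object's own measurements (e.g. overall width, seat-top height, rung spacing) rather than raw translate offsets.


A rectangular picture frame lying in the x–z plane (depth along y). The opening is 280 mm wide (x) by 528 mm tall (z), surrounded by a border 45 mm wide on all four sides. The frame is 36 mm deep and is made of two full-height vertical stiles with two horizontal rails fitted between them.


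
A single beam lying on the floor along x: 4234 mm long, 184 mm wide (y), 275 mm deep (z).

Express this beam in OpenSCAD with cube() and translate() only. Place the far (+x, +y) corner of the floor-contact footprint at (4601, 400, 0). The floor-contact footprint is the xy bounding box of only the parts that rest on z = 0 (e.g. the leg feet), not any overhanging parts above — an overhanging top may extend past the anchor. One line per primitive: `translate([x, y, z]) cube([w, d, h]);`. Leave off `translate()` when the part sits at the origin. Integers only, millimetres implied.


translate([367, 216, 0]) cube([4234, 184, 275]);


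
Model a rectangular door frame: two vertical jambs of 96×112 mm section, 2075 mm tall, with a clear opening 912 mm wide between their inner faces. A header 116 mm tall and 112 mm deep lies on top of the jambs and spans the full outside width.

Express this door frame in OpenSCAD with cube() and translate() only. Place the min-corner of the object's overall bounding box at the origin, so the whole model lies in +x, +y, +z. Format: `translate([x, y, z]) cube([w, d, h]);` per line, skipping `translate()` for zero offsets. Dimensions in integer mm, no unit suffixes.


cube([96, 112, 2075]);
translate([1008, 0, 0]) cube([96, 112, 2075]);
translate([0, 0, 2075]) cube([1104, 112, 116]);


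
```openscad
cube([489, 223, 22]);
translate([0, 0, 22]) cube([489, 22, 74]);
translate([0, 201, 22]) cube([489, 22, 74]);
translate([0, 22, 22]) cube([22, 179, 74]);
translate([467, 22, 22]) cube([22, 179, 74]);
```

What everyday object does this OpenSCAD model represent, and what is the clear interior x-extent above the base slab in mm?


An open box. The internal width is 445 mm.

A 489×223 base slab with four walls standing on it — an open box. The base is 489 mm wide and the walls are 22 mm thick, so the internal width is 489 − 2 × 22 = 445 mm.


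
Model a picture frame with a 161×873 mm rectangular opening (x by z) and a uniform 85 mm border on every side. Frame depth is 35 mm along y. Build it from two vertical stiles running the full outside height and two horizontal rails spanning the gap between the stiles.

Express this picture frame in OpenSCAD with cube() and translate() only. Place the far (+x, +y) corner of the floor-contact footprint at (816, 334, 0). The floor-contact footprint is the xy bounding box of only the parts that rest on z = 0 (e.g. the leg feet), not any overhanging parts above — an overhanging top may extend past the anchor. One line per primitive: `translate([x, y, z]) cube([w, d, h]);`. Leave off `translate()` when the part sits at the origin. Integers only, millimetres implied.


translate([485, 299, 0]) cube([85, 35, 1043]);
translate([731, 299, 0]) cube([85, 35, 1043]);
translate([570, 299, 0]) cube([161, 35, 85]);
translate([570, 299, 958]) cube([161, 35, 85]);


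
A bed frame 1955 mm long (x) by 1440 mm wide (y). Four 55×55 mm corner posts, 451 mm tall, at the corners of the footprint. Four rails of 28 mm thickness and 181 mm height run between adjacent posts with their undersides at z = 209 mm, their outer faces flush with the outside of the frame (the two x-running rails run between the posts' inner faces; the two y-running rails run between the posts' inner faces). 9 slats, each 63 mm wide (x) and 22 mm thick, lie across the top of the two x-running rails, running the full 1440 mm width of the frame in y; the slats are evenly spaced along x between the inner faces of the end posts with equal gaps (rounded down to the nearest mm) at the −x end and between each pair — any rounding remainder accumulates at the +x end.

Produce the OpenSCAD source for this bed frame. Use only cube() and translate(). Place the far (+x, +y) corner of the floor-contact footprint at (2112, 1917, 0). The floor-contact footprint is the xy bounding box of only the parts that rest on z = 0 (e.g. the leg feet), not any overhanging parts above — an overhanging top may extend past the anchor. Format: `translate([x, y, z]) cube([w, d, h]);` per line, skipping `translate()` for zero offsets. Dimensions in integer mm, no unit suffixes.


translate([157, 477, 0]) cube([55, 55, 451]);
translate([157, 1862, 0]) cube([55, 55, 451]);
translate([2057, 477, 0]) cube([55, 55, 451]);
translate([2057, 1862, 0]) cube([55, 55, 451]);
translate([212, 477, 209]) cube([1845, 28, 181]);
translate([212, 1889, 209]) cube([1845, 28, 181]);
translate([157, 532, 209]) cube([28, 1330, 181]);
translate([2084, 532, 209]) cube([28, 1330, 181]);
translate([339, 477, 390]) cube([63, 1440, 22]);
translate([529, 477, 390]) cube([63, 1440, 22]);
translate([719, 477, 390]) cube([63, 1440, 22]);
translate([909, 477, 390]) cube([63, 1440, 22]);
translate([1099, 477, 390]) cube([63, 1440, 22]);
translate([1289, 477, 390]) cube([63, 1440, 22]);
translate([1479, 477, 390]) cube([63, 1440, 22]);
translate([1669, 477, 390]) cube([63, 1440, 22]);
translate([1859, 477, 390]) cube([63, 1440, 22]);


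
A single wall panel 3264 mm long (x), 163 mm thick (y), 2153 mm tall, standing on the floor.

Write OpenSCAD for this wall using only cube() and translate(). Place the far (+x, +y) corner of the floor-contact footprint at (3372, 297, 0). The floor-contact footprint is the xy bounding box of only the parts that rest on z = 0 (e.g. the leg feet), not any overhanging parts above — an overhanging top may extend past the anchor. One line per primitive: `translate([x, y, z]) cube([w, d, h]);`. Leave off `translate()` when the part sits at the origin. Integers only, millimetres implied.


translate([108, 134, 0]) cube([3264, 163, 2153]);


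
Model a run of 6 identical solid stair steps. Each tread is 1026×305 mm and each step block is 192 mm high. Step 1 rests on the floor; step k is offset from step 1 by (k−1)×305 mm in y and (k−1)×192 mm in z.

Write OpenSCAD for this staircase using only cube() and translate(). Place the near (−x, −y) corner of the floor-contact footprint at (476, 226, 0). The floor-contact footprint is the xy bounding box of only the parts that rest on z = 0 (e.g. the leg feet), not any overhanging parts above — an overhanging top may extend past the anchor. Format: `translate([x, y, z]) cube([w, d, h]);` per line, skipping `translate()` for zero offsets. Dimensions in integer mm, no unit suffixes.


translate([476, 226, 0]) cube([1026, 305, 192]);
translate([476, 531, 192]) cube([1026, 305, 192]);
translate([476, 836, 384]) cube([1026, 305, 192]);
translate([476, 1141, 576]) cube([1026, 305, 192]);
translate([476, 1446, 768]) cube([1026, 305, 192]);
translate([476, 1751, 960]) cube([1026, 305, 192]);


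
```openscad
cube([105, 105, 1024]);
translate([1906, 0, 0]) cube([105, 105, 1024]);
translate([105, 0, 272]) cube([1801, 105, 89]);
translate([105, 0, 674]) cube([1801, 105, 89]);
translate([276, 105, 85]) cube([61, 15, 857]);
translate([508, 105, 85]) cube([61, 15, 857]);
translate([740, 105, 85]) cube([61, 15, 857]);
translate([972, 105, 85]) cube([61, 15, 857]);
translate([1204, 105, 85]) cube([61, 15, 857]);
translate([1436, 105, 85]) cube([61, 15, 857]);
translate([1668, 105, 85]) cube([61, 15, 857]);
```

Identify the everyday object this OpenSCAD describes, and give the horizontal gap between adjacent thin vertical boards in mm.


A fence section. The picket gap is 171 mm.

Two posts, two rails, 7 pickets — a fence section. Span 1801 mm holds 7 pickets of 61 mm with 8 equal gaps: ⌊(1801 − 7·61) / 8⌋ = 171 mm.


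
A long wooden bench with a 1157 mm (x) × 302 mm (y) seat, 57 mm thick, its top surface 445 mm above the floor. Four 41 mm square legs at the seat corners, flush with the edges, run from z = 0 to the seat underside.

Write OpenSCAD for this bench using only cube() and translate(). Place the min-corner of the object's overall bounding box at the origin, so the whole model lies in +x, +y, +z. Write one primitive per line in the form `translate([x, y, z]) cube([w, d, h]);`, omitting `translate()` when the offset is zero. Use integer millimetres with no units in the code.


// leg_h = 445 − 57 = 388
translate([0, 0, 388]) cube([1157, 302, 57]);
cube([41, 41, 388]);
translate([0, 261, 0]) cube([41, 41, 388]);
translate([1116, 0, 0]) cube([41, 41, 388]);
translate([1116, 261, 0]) cube([41, 41, 388]);


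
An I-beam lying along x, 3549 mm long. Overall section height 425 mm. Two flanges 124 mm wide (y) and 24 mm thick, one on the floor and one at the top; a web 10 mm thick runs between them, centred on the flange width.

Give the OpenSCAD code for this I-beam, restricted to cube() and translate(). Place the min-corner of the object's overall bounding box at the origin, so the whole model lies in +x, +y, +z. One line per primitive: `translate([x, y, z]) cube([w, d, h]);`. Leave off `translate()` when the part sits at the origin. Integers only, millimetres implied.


cube([3549, 124, 24]);
translate([0, 57, 24]) cube([3549, 10, 377]);
translate([0, 0, 401]) cube([3549, 124, 24]);


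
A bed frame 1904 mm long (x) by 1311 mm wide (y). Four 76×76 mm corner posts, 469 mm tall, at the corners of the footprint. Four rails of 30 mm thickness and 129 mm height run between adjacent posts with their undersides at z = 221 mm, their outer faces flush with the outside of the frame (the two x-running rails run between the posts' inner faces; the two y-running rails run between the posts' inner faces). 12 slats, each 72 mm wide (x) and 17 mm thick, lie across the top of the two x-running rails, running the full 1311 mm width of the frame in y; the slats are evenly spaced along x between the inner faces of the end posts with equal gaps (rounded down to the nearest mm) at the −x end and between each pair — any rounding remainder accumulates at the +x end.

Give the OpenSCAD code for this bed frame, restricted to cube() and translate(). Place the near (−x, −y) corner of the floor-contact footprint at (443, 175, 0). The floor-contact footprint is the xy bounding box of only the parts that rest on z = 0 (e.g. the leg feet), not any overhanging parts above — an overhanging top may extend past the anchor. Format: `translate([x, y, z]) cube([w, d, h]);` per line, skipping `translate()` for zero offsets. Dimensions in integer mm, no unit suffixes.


translate([443, 175, 0]) cube([76, 76, 469]);
translate([443, 1410, 0]) cube([76, 76, 469]);
translate([2271, 175, 0]) cube([76, 76, 469]);
translate([2271, 1410, 0]) cube([76, 76, 469]);
translate([519, 175, 221]) cube([1752, 30, 129]);
translate([519, 1456, 221]) cube([1752, 30, 129]);
translate([443, 251, 221]) cube([30, 1159, 129]);
translate([2317, 251, 221]) cube([30, 1159, 129]);
translate([587, 175, 350]) cube([72, 1311, 17]);
translate([727, 175, 350]) cube([72, 1311, 17]);
translate([867, 175, 350]) cube([72, 1311, 17]);
translate([1007, 175, 350]) cube([72, 1311, 17]);
translate([1147, 175, 350]) cube([72, 1311, 17]);
translate([1287, 175, 350]) cube([72, 1311, 17]);
translate([1427, 175, 350]) cube([72, 1311, 17]);
translate([1567, 175, 350]) cube([72, 1311, 17]);
translate([1707, 175, 350]) cube([72, 1311, 17]);
translate([1847, 175, 350]) cube([72, 1311, 17]);
translate([1987, 175, 350]) cube([72, 1311, 17]);
translate([2127, 175, 350]) cube([72, 1311, 17]);


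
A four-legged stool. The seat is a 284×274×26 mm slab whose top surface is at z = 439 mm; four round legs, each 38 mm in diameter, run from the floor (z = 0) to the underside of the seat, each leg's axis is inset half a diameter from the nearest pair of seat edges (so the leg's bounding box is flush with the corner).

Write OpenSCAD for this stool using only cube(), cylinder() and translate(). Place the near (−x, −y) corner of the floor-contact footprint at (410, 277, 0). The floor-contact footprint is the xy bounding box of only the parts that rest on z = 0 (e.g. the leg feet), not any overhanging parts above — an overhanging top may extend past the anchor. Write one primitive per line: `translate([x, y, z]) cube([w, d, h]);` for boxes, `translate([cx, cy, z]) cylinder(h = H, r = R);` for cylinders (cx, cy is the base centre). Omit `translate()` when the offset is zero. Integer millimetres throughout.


translate([410, 277, 413]) cube([284, 274, 26]);
translate([429, 296, 0]) cylinder(h = 413, r = 19);
translate([675, 296, 0]) cylinder(h = 413, r = 19);
translate([429, 532, 0]) cylinder(h = 413, r = 19);
translate([675, 532, 0]) cylinder(h = 413, r = 19);


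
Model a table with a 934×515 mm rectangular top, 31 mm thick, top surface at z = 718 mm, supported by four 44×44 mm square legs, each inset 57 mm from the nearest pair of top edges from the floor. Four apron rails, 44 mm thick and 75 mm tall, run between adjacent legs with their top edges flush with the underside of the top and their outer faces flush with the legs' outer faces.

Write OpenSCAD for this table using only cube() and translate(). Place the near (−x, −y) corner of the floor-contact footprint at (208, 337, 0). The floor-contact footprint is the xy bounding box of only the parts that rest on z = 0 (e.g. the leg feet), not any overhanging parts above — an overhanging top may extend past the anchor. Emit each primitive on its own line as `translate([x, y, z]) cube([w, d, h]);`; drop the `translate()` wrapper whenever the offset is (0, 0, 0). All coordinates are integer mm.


translate([151, 280, 687]) cube([934, 515, 31]);
translate([208, 337, 0]) cube([44, 44, 687]);
translate([984, 337, 0]) cube([44, 44, 687]);
translate([208, 694, 0]) cube([44, 44, 687]);
translate([984, 694, 0]) cube([44, 44, 687]);
translate([252, 337, 612]) cube([732, 44, 75]);
translate([252, 694, 612]) cube([732, 44, 75]);
translate([208, 381, 612]) cube([44, 313, 75]);
translate([984, 381, 612]) cube([44, 313, 75]);


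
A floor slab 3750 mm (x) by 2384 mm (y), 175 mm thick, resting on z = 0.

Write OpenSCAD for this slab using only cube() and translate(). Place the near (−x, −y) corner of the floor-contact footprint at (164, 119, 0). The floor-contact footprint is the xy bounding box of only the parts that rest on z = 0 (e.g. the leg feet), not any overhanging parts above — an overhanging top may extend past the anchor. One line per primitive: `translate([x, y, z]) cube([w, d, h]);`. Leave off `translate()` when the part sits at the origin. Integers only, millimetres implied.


translate([164, 119, 0]) cube([3750, 2384, 175]);


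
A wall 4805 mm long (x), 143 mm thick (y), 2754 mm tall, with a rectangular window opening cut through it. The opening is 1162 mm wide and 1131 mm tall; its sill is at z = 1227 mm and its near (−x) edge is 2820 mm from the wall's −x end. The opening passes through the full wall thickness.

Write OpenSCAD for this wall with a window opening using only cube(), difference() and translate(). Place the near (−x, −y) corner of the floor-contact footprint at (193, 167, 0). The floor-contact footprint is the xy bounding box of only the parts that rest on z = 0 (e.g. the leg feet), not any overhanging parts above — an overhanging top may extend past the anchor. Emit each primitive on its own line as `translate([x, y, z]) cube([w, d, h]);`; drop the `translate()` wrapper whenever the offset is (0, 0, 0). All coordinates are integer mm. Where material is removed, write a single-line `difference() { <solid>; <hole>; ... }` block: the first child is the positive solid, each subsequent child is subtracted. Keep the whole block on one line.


difference() { translate([193, 167, 0]) cube([4805, 143, 2754]); translate([3013, 167, 1227]) cube([1162, 143, 1131]); }


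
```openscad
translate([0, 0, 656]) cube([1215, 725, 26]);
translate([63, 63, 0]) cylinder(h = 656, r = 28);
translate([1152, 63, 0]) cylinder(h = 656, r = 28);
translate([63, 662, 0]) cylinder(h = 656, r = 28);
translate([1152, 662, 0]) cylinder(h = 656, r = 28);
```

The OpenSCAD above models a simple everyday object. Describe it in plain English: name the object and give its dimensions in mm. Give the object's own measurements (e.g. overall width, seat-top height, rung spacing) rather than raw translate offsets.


A table: top 1215 mm (x) × 725 mm (y), 26 mm thick, upper face at z = 682 mm, on four round legs of 56 mm diameter, each leg's bounding box inset 35 mm from the nearest pair of top edges from z = 0 to the bottom of the top.


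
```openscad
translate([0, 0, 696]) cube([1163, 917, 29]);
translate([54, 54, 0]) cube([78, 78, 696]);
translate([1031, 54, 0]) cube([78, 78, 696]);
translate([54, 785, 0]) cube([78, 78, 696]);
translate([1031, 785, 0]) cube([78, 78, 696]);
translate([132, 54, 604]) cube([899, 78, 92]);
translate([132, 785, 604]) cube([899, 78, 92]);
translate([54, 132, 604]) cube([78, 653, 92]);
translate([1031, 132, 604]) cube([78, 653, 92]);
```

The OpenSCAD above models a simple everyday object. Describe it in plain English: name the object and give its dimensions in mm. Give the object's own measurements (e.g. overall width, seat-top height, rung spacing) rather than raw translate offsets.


A rectangular dining table. The top is 1163×917×29 mm with its upper surface at z = 725 mm. It stands on four 78×78 mm square legs, each inset 54 mm from the nearest pair of top edges, running from the floor to the underside of the top. Four apron rails, 78 mm thick and 92 mm tall, run between adjacent legs with their top edges flush with the underside of the top and their outer faces flush with the legs' outer faces.


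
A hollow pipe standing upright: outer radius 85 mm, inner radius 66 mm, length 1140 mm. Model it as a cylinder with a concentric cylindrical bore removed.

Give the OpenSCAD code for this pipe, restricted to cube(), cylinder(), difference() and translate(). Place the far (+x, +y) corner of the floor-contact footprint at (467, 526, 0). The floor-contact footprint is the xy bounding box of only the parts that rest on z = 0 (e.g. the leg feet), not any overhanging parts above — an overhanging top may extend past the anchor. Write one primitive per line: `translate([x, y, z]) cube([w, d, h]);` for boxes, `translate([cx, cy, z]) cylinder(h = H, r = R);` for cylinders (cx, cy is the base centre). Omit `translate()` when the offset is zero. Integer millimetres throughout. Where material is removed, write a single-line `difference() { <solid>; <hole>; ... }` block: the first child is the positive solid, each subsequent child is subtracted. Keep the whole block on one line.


difference() { translate([382, 441, 0]) cylinder(h = 1140, r = 85); translate([382, 441, 0]) cylinder(h = 1140, r = 66); }


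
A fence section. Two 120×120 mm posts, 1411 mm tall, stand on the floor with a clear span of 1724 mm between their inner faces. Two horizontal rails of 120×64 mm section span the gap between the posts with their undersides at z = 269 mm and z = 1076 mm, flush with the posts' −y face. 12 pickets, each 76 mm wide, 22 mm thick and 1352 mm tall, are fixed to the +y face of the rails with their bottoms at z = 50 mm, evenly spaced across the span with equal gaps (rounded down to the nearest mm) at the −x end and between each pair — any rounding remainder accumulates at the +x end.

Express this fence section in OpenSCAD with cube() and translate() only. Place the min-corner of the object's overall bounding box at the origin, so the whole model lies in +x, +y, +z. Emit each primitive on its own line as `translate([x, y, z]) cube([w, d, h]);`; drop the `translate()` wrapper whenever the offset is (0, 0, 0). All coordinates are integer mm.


cube([120, 120, 1411]);
translate([1844, 0, 0]) cube([120, 120, 1411]);
translate([120, 0, 269]) cube([1724, 120, 64]);
translate([120, 0, 1076]) cube([1724, 120, 64]);
translate([182, 120, 50]) cube([76, 22, 1352]);
translate([320, 120, 50]) cube([76, 22, 1352]);
translate([458, 120, 50]) cube([76, 22, 1352]);
translate([596, 120, 50]) cube([76, 22, 1352]);
translate([734, 120, 50]) cube([76, 22, 1352]);
translate([872, 120, 50]) cube([76, 22, 1352]);
translate([1010, 120, 50]) cube([76, 22, 1352]);
translate([1148, 120, 50]) cube([76, 22, 1352]);
translate([1286, 120, 50]) cube([76, 22, 1352]);
translate([1424, 120, 50]) cube([76, 22, 1352]);
translate([1562, 120, 50]) cube([76, 22, 1352]);
translate([1700, 120, 50]) cube([76, 22, 1352]);


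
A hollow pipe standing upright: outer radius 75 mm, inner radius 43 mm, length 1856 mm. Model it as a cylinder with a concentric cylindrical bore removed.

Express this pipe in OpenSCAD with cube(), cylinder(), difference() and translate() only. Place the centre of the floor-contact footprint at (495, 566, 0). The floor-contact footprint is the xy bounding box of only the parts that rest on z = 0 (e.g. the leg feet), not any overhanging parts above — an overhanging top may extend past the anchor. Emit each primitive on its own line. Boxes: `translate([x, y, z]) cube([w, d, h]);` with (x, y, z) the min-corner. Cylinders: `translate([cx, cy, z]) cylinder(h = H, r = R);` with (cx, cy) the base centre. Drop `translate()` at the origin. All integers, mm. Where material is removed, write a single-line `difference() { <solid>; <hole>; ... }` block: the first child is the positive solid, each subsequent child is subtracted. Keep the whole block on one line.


difference() { translate([495, 566, 0]) cylinder(h = 1856, r = 75); translate([495, 566, 0]) cylinder(h = 1856, r = 43); }


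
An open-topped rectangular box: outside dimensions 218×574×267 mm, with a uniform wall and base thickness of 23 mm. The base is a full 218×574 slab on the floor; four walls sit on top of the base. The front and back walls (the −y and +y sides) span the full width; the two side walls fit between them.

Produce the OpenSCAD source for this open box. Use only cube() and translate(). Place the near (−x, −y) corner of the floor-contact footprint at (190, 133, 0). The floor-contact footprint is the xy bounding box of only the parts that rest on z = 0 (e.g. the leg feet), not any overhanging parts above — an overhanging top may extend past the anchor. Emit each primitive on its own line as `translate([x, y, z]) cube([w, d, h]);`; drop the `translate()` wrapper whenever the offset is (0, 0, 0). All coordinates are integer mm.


translate([190, 133, 0]) cube([218, 574, 23]);
translate([190, 133, 23]) cube([218, 23, 244]);
translate([190, 684, 23]) cube([218, 23, 244]);
translate([190, 156, 23]) cube([23, 528, 244]);
translate([385, 156, 23]) cube([23, 528, 244]);


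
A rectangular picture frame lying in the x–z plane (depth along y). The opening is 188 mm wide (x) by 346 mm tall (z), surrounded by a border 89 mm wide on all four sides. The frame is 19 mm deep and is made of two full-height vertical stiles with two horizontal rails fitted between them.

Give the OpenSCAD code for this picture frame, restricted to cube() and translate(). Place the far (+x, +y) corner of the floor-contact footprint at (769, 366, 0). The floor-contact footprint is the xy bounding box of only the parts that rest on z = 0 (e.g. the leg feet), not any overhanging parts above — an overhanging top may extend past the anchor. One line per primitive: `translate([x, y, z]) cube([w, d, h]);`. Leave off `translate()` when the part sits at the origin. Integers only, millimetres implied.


translate([403, 347, 0]) cube([89, 19, 524]);
translate([680, 347, 0]) cube([89, 19, 524]);
translate([492, 347, 0]) cube([188, 19, 89]);
translate([492, 347, 435]) cube([188, 19, 89]);
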